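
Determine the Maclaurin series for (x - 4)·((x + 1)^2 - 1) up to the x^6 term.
x^3 - 2·x^2 - 8·x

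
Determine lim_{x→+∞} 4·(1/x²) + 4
Evaluate the dominant behaviour as x → +∞; each term tends to a finite value or vanishes.
Limit = 4.

Final answer: 4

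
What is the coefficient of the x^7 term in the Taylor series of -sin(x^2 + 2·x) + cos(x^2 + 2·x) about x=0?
Expand to order 7: -sin(x^2 + 2·x) + cos(x^2 + 2·x) = -181·x^7/315 + 37·x^6/90 + 31·x^5/15 + 13·x^4/6 - 2·x^3/3 - 3·x^2 - 2·x + 1 + O(x^8).
The coefficient of x^7 is -181/315.

Final answer: -181/315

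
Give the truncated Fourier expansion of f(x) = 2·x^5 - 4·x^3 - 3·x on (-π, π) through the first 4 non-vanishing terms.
(-88·π^2 + 4·π^4 + 522)·sin(x) + (-2·π^4 - 18 + 14·π^2)·sin(2·x) + (-152·π^2/27 + 142/81 + 4·π^4/3)·sin(3·x) + (-π^4 + 9/32 + 13·π^2/4)·sin(4·x)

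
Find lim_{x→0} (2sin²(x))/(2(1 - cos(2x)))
Both numerator and denominator → 0 as x → 0; this is a 0/0 indeterminate form.
Expand each to leading order near x = 0: numerator ~ 2·x^2, denominator ~ 4·x^2.
The limit of the ratio is 1/2.

Final answer: 1/2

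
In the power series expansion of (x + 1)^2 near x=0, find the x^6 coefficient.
Expand to order 6: (x + 1)^2 = x^2 + 2·x + 1 + O(x^7).
The coefficient of x^6 is 0.

Final answer: 0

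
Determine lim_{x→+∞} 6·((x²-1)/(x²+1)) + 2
Evaluate the dominant behaviour as x → +∞; each term tends to a finite value or vanishes.
Limit = 8.

Final answer: 8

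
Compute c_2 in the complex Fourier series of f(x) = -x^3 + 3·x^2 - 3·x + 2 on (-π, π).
Compute the real Fourier coefficients first: a_2 = 3, b_2 = 3/2 + π^2.
Then c_2 = (a_2 − i·b_2)/2 = 3/2 - i·π^2/2 - 3·i/4.

Final answer: 3/2 - i·π^2/2 - 3·i/4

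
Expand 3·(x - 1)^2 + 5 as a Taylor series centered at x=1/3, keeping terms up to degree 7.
19/3 - 4·(x - 1/3) + 3·(x - 1/3)^2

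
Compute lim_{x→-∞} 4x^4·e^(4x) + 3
The product is a 0·∞ indeterminate form at x → -∞.
Rewrite the product as 4x^4 / e^(-4x) (an ∞/∞ form) and apply L'Hôpital, or use the standard hierarchy e^(4|x|) ≫ |x^4| as x → -∞.
The indeterminate product → 0, so the limit = 3.

Final answer: 3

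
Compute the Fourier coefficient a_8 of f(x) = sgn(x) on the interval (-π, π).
a_8 = (1/π) ∫_{-π}^{π} f(x)·cos(8x) dx.
Evaluate the integral (use parity and integration by parts as needed): a_8 = 0.

Final answer: 0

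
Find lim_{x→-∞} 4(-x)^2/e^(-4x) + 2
The quotient is an ∞/∞ indeterminate form as x → -∞.
Compare growth rates of the dominant terms (exponentials ≫ polynomials ≫ logarithms), or apply L'Hôpital's rule; the quotient → 0.
Adding the constant: 0 + 2 = 2. Limit = 2.

Final answer: 2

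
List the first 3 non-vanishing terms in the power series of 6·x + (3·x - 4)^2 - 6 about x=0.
9·x^2 - 18·x + 10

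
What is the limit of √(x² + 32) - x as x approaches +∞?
This is an ∞ − ∞ indeterminate form.
Multiply and divide by the conjugate √(x²+32) + x; the x² terms cancel, leaving 32/(√(x²+32)+x) → 0.
Limit = 0.

Final answer: 0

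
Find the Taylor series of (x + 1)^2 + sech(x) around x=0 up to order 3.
x^2/2 + 2·x + 2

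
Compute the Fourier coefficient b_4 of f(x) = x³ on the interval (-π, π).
b_4 = (1/π) ∫_{-π}^{π} f(x)·sin(4x) dx.
Evaluate the integral (use parity and integration by parts as needed): b_4 = 3/16 - π^2/2.

Final answer: 3/16 - π^2/2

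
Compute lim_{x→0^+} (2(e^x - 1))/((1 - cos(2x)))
Both numerator and denominator → 0 as x → 0^+; this is a 0/0 indeterminate form.
Expand each to leading order near x = 0: numerator ~ 2·x, denominator ~ 2·x^2.
The limit of the ratio is ∞.

Final answer: ∞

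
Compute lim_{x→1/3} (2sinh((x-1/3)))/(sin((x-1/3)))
Both numerator and denominator → 0 as x → 1/3; this is a 0/0 indeterminate form.
Expand each to leading order near x = 1/3: numerator ~ 2·(x - 1/3), denominator ~ (x - 1/3).
The limit of the ratio is 2.

Final answer: 2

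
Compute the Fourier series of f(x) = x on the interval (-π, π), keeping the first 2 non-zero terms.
2·sin(x) - sin(2·x)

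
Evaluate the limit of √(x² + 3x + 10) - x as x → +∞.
This is an ∞ − ∞ indeterminate form.
Multiply and divide by the conjugate √(x²+3x + 10) + x; the x² terms cancel, leaving (3x + 10)/(√(x²+3x + 10)+x) → 3/2.
Limit = 3/2.

Final answer: 3/2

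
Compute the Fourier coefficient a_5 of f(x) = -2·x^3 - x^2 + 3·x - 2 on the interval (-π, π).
a_5 = (1/π) ∫_{-π}^{π} f(x)·cos(5x) dx.
Evaluate the integral (use parity and integration by parts as needed): a_5 = 4/25.

Final answer: 4/25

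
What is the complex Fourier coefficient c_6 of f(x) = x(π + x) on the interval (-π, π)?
Compute the real Fourier coefficients first: a_6 = 1/9, b_6 = -π/3.
Then c_6 = (a_6 − i·b_6)/2 = 1/18 + i·π/6.

Final answer: 1/18 + i·π/6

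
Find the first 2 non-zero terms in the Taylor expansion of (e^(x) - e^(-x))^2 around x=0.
4·x^4/3 + 4·x^2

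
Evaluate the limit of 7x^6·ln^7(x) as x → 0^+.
This is a 0·∞ indeterminate form at x → 0⁺.
Rewrite the product as 7·ln^7(x) / x^(-6) and apply L'Hôpital, or use the standard hierarchy x^(-6) ≫ |ln x|^7 as x → 0⁺.
The indeterminate product → 0, so the limit = 0.

Final answer: 0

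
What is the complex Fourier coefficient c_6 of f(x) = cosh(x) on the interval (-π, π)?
Compute the real Fourier coefficients first: a_6 = 2·sinh(π)/(37·π), b_6 = 0.
Then c_6 = (a_6 − i·b_6)/2 = sinh(π)/(37·π).

Final answer: sinh(π)/(37·π)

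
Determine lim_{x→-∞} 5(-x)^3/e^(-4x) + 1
The quotient is an ∞/∞ indeterminate form as x → -∞.
Compare growth rates of the dominant terms (exponentials ≫ polynomials ≫ logarithms), or apply L'Hôpital's rule; the quotient → 0.
Adding the constant: 0 + 1 = 1. Limit = 1.

Final answer: 1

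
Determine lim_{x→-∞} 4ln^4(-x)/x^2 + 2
The quotient is an ∞/∞ indeterminate form as x → -∞.
Compare growth rates of the dominant terms (exponentials ≫ polynomials ≫ logarithms), or apply L'Hôpital's rule; the quotient → 0.
Adding the constant: 0 + 2 = 2. Limit = 2.

Final answer: 2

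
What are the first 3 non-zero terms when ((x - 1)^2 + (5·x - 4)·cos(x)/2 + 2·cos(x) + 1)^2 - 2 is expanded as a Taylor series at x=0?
17·x^2/4 + 2·x + 2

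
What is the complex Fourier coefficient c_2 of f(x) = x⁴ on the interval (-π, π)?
Compute the real Fourier coefficients first: a_2 = -3 + 2·π^2, b_2 = 0.
Then c_2 = (a_2 − i·b_2)/2 = -3/2 + π^2.

Final answer: -3/2 + π^2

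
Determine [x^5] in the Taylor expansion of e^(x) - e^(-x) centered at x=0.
Expand to order 5: e^(x) - e^(-x) = x^5/60 + x^3/3 + 2·x + O(x^6).
The coefficient of x^5 is 1/60.

Final answer: 1/60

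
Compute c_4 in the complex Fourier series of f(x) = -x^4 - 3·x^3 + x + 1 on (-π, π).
Compute the real Fourier coefficients first: a_4 = 3/16 - π^2/2, b_4 = -17/16 + 3·π^2/2.
Then c_4 = (a_4 − i·b_4)/2 = -π^2/4 + 3/32 - 3·i·π^2/4 + 17·i/32.

Final answer: -π^2/4 + 3/32 - 3·i·π^2/4 + 17·i/32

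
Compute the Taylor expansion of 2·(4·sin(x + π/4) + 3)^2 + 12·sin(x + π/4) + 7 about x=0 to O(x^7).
x^6·(2·(2·√(2) + 3)^2·(-√(2)/(180·(2·√(2) + 3)) + 1/(45·(2·√(2) + 3)^2)) - √(2)/120) + x^5·(√(2)/20 + 2·(2·√(2) + 3)^2·(√(2)/(30·(2·√(2) + 3)) + 2/(2·√(2) + 3)^2)) + x^4·(√(2)/4 + 2·(2·√(2) + 3)^2·(-2/(3·(2·√(2) + 3)^2) + √(2)/(6·(2·√(2) + 3)))) + x^3·(2·(2·√(2) + 3)^2·(-8/(2·√(2) + 3)^2 - 2·√(2)/(3·(2·√(2) + 3))) - √(2)) + x^2·(2·(2·√(2) + 3)^2·(-2·√(2)/(2·√(2) + 3) + 8/(2·√(2) + 3)^2) - 3·√(2)) + x·(6·√(2) + 8·√(2)·(2·√(2) + 3)) + 7 + 6·√(2) + 2·(2·√(2) + 3)^2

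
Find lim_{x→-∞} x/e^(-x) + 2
The quotient is an ∞/∞ indeterminate form as x → -∞.
Compare growth rates of the dominant terms (exponentials ≫ polynomials ≫ logarithms), or apply L'Hôpital's rule; the quotient → 0.
Adding the constant: 0 + 2 = 2. Limit = 2.

Final answer: 2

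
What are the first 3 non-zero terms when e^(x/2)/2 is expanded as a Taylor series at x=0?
x^2/16 + x/4 + 1/2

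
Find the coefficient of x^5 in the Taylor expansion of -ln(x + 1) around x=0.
Expand to order 5: -ln(x + 1) = -x^5/5 + x^4/4 - x^3/3 + x^2/2 - x + O(x^6).
The coefficient of x^5 is -1/5.

Final answer: -1/5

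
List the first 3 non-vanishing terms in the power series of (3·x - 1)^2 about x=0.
9·x^2 - 6·x + 1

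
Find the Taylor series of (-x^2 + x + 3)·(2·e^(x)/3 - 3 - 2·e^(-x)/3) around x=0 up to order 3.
-2·x^3/3 + 13·x^2/3 + x - 9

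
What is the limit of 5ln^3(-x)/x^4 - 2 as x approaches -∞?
The quotient is an ∞/∞ indeterminate form as x → -∞.
Compare growth rates of the dominant terms (exponentials ≫ polynomials ≫ logarithms), or apply L'Hôpital's rule; the quotient → 0.
Adding the constant: 0 - 2 = -2. Limit = -2.

Final answer: -2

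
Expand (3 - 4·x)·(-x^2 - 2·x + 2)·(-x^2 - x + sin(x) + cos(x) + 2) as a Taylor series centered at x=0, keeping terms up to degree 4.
-59·x^4/12 + 32·x^3 + 6·x^2 - 42·x + 18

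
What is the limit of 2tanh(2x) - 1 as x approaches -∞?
Evaluate the dominant behaviour as x → -∞; each term tends to a finite value or vanishes.
Limit = -3.

Final answer: -3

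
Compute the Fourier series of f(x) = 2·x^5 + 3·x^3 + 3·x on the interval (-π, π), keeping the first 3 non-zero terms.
(-74·π^2 + 4·π^4 + 450)·sin(x) + (-2·π^4 - 27/2 + 7·π^2)·sin(2·x) + (-26·π^2/27 + 214/81 + 4·π^4/3)·sin(3·x)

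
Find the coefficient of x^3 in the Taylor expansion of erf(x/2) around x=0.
Expand to order 3: erf(x/2) = -x^3/(12·√(π)) + x/√(π) + O(x^4).
The coefficient of x^3 is -1/(12·√(π)).

Final answer: -1/(12·√(π))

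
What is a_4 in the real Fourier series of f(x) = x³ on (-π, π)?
a_4 = (1/π) ∫_{-π}^{π} f(x)·cos(4x) dx.
Evaluate the integral (use parity and integration by parts as needed): a_4 = 0.

Final answer: 0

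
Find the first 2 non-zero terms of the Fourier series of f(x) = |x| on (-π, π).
-4·cos(x)/π + π/2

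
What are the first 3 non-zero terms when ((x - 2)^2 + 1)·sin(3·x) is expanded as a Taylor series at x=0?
-39·x^3/2 - 12·x^2 + 15·x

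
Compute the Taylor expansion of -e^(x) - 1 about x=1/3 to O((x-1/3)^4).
-e^(1/3) - 1 - e^(1/3)·(x - 1/3) - e^(1/3)·(x - 1/3)^2/2 - e^(1/3)·(x - 1/3)^3/6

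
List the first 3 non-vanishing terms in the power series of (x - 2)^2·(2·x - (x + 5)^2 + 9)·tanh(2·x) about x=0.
584·x^3/3 + 64·x^2 - 128·x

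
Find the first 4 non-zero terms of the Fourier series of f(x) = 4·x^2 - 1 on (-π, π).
-16·cos(x) + 4·cos(2·x) - 16·cos(3·x)/9 - 1 + 4·π^2/3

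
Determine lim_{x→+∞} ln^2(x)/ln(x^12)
This is an ∞/∞ indeterminate form as x → +∞.
Write ln(x^12) = 12·ln(x), reducing the quotient to ln(x)/12 → ∞.
Limit = ∞.

Final answer: ∞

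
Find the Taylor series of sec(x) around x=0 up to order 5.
5·x^4/24 + x^2/2 + 1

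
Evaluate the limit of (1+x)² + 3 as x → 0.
Direct substitution at x = 0 gives 4.

Final answer: 4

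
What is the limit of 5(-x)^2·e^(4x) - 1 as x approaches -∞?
The product is a 0·∞ indeterminate form at x → -∞.
Rewrite the product as 5(-x)^2 / e^(-4x) (an ∞/∞ form) and apply L'Hôpital, or use the standard hierarchy e^(4|x|) ≫ |(-x)^2| as x → -∞.
The indeterminate product → 0, so the limit = -1.

Final answer: -1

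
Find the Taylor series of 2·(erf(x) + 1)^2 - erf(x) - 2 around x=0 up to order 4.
-16·x^4/(3·π) - 2·x^3/√(π) + 8·x^2/π + 6·x/√(π)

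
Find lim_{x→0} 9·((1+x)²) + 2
Direct substitution at x = 0 gives 11.

Final answer: 11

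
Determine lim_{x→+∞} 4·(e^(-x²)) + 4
Evaluate the dominant behaviour as x → +∞; each term tends to a finite value or vanishes.
Limit = 4.

Final answer: 4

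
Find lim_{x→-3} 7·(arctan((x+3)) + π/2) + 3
Direct substitution at x = -3 gives 3 + 7·π/2.

Final answer: 3 + 7·π/2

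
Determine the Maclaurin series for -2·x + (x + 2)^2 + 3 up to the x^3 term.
x^2 + 2·x + 7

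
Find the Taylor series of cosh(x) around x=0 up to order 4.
x^4/24 + x^2/2 + 1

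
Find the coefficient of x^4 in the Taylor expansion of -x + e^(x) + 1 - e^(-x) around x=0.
Expand to order 4: -x + e^(x) + 1 - e^(-x) = x^3/3 + x + 1 + O(x^5).
The coefficient of x^4 is 0.

Final answer: 0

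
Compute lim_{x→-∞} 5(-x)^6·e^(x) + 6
The product is a 0·∞ indeterminate form at x → -∞.
Rewrite the product as 5(-x)^6 / e^(-x) (an ∞/∞ form) and apply L'Hôpital, or use the standard hierarchy e^(|x|) ≫ |(-x)^6| as x → -∞.
The indeterminate product → 0, so the limit = 6.

Final answer: 6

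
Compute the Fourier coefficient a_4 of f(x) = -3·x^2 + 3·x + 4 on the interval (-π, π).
a_4 = (1/π) ∫_{-π}^{π} f(x)·cos(4x) dx.
Evaluate the integral (use parity and integration by parts as needed): a_4 = -3/4.

Final answer: -3/4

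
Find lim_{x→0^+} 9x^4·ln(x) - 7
The product is a 0·∞ indeterminate form at x → 0⁺.
Rewrite the product as 9·ln(x) / x^(-4) and apply L'Hôpital, or use the standard hierarchy x^(-4) ≫ |ln x| as x → 0⁺.
The indeterminate product → 0, so the limit = -7.

Final answer: -7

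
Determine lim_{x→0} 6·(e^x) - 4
Direct substitution at x = 0 gives 2.

Final answer: 2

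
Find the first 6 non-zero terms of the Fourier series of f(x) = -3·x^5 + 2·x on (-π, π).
(-716 - 6·π^4 + 120·π^2)·sin(x) + (-15·π^2 + 41/2 + 3·π^4)·sin(2·x) + (-2·π^4 - 44/27 + 40·π^2/9)·sin(3·x) + (-15·π^2/8 - 19/64 + 3·π^4/2)·sin(4·x) + (-6·π^4/5 + 356/625 + 24·π^2/25)·sin(5·x) + (-5·π^2/9 - 31/54 + π^4)·sin(6·x)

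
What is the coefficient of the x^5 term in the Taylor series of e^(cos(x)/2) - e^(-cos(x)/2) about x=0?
Expand to order 5: e^(cos(x)/2) - e^(-cos(x)/2) = x^4·(-e^(-1/2)/96 + 5·e^(1/2)/96) + x^2·(-e^(1/2)/4 - e^(-1/2)/4) - e^(-1/2) + e^(1/2) + O(x^6).
The coefficient of x^5 is 0.

Final answer: 0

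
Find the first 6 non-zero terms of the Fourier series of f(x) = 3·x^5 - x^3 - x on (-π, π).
(-122·π^2 + 6·π^4 + 730)·sin(x) + (-3·π^4 - 23 + 16·π^2)·sin(2·x) + (-46·π^2/9 + 74/27 + 2·π^4)·sin(3·x) + (-3·π^4/2 - 25/64 + 19·π^2/8)·sin(4·x) + (-34·π^2/25 - 46/625 + 6·π^4/5)·sin(5·x) + (-π^4 + 5/27 + 8·π^2/9)·sin(6·x)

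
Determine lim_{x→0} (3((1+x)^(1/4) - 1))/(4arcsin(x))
Both numerator and denominator → 0 as x → 0; this is a 0/0 indeterminate form.
Expand each to leading order near x = 0: numerator ~ 3·x/4, denominator ~ 4·x.
The limit of the ratio is 3/16.

Final answer: 3/16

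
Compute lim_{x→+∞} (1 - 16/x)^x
As x → +∞: this is the defining limit (1 - 16/x)^x → e^(-16).
Limit = e^(-16).

Final answer: e^(-16)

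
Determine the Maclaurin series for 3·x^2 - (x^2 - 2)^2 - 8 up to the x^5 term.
-x^4 + 7·x^2 - 12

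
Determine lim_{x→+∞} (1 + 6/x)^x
As x → +∞: this is the defining limit (1 + 6/x)^x → e^6.
Limit = e^(6).

Final answer: e^(6)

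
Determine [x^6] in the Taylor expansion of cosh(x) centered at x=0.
Expand to order 6: cosh(x) = x^6/720 + x^4/24 + x^2/2 + 1 + O(x^7).
The coefficient of x^6 is 1/720.

Final answer: 1/720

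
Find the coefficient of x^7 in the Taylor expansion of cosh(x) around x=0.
Expand to order 7: cosh(x) = x^6/720 + x^4/24 + x^2/2 + 1 + O(x^8).
The coefficient of x^7 is 0.

Final answer: 0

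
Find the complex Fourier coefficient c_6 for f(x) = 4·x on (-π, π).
Compute the real Fourier coefficients first: a_6 = 0, b_6 = -4/3.
Then c_6 = (a_6 − i·b_6)/2 = 2·i/3.

Final answer: 2·i/3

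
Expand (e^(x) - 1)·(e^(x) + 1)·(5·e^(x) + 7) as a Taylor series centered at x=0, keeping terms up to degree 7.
657·x^7/280 + 511·x^6/90 + 239·x^5/20 + 64·x^4/3 + 31·x^3 + 34·x^2 + 24·x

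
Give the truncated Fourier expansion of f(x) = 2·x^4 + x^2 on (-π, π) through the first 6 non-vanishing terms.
(92 - 16·π^2)·cos(x) + (-5 + 4·π^2)·cos(2·x) + (20/27 - 16·π^2/9)·cos(3·x) + (-1/8 + π^2)·cos(4·x) + (-16·π^2/25 - 4/625)·cos(5·x) + π^2/3 + 2·π^4/5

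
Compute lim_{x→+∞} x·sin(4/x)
As x → +∞: let u = 4/x → 0⁺; then x·sin(4/x) = 4·sin(u)/u → 4·1 = 4.
Limit = 4.

Final answer: 4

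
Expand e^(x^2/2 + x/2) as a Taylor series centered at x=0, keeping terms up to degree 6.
1741·x^6/46080 + 281·x^5/3840 + 73·x^4/384 + 13·x^3/48 + 5·x^2/8 + x/2 + 1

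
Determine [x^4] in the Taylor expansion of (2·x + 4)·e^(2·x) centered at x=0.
Expand to order 4: (2·x + 4)·e^(2·x) = 16·x^4/3 + 28·x^3/3 + 12·x^2 + 10·x + 4 + O(x^5).
The coefficient of x^4 is 16/3.

Final answer: 16/3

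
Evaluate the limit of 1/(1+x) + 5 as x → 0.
Direct substitution at x = 0 gives 6.

Final answer: 6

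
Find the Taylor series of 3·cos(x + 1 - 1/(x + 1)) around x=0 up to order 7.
9·x^7/5 - 113·x^6/30 + 5·x^5 - 11·x^4/2 + 6·x^3 - 6·x^2 + 3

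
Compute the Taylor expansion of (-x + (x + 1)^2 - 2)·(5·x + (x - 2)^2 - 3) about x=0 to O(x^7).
x^4 + 2·x^3 + x^2 - 1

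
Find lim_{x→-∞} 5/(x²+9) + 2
Evaluate the dominant behaviour as x → -∞; each term tends to a finite value or vanishes.
Limit = 2.

Final answer: 2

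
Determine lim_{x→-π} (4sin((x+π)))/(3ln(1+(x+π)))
Both numerator and denominator → 0 as x → -π; this is a 0/0 indeterminate form.
Expand each to leading order near x = -π: numerator ~ 4·(x + π), denominator ~ 3·(x + π).
The limit of the ratio is 4/3.

Final answer: 4/3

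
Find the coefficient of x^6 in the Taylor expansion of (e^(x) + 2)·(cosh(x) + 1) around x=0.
Expand to order 6: (e^(x) + 2)·(cosh(x) + 1) = 7·x^6/144 + 17·x^5/120 + 11·x^4/24 + 5·x^3/6 + 5·x^2/2 + 2·x + 6 + O(x^7).
The coefficient of x^6 is 7/144.

Final answer: 7/144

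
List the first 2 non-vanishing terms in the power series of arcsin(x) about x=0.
x^3/6 + x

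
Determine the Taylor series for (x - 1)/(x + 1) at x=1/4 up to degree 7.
-3/5 + 32·(x - 1/4)/25 - 128·(x - 1/4)^2/125 + 512·(x - 1/4)^3/625 - 2048·(x - 1/4)^4/3125 + 8192·(x - 1/4)^5/15625 - 32768·(x - 1/4)^6/78125 + 131072·(x - 1/4)^7/390625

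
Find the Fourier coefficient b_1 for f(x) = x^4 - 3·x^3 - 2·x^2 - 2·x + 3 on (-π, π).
b_1 = (1/π) ∫_{-π}^{π} f(x)·sin(1x) dx.
Evaluate the integral (use parity and integration by parts as needed): b_1 = 32 - 6·π^2.

Final answer: 32 - 6·π^2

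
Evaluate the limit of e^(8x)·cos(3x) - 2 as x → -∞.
Evaluate the dominant behaviour as x → -∞; each term tends to a finite value or vanishes.
Limit = -2.

Final answer: -2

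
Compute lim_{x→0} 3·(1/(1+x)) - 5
Direct substitution at x = 0 gives -2.

Final answer: -2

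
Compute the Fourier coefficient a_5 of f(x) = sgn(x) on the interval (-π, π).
a_5 = (1/π) ∫_{-π}^{π} f(x)·cos(5x) dx.
Evaluate the integral (use parity and integration by parts as needed): a_5 = 0.

Final answer: 0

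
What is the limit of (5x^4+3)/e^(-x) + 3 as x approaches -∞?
The quotient is an ∞/∞ indeterminate form as x → -∞.
Compare growth rates of the dominant terms (exponentials ≫ polynomials ≫ logarithms), or apply L'Hôpital's rule; the quotient → 0.
Adding the constant: 0 + 3 = 3. Limit = 3.

Final answer: 3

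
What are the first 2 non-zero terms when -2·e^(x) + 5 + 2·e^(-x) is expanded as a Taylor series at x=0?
5 - 4·x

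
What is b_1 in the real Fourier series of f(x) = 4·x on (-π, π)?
b_1 = (1/π) ∫_{-π}^{π} f(x)·sin(1x) dx.
Evaluate the integral (use parity and integration by parts as needed): b_1 = 8.

Final answer: 8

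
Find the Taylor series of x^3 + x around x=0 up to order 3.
x^3 + x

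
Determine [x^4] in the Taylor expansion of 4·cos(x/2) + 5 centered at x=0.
Expand to order 4: 4·cos(x/2) + 5 = x^4/96 - x^2/2 + 9 + O(x^5).
The coefficient of x^4 is 1/96.

Final answer: 1/96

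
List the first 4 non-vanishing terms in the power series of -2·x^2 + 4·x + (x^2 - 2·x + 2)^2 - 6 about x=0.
-4·x^3 + 6·x^2 - 4·x - 2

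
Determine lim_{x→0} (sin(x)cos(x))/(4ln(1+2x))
Both numerator and denominator → 0 as x → 0; this is a 0/0 indeterminate form.
Expand each to leading order near x = 0: numerator ~ x, denominator ~ 8·x.
The limit of the ratio is 1/8.

Final answer: 1/8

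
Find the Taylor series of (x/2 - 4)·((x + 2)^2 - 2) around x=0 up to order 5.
x^3/2 - 2·x^2 - 15·x - 8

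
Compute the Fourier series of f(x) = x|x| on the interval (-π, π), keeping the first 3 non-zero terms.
(-8 + 2·π^2)·sin(x)/π - π·sin(2·x) + (-8 + 18·π^2)·sin(3·x)/(27·π)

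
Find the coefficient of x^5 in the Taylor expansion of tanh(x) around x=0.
Expand to order 5: tanh(x) = 2·x^5/15 - x^3/3 + x + O(x^6).
The coefficient of x^5 is 2/15.

Final answer: 2/15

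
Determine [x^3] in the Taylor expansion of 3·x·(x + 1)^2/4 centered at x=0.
Expand to order 3: 3·x·(x + 1)^2/4 = 3·x^3/4 + 3·x^2/2 + 3·x/4 + O(x^4).
The coefficient of x^3 is 3/4.

Final answer: 3/4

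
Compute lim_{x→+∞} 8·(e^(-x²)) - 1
Evaluate the dominant behaviour as x → +∞; each term tends to a finite value or vanishes.
Limit = -1.

Final answer: -1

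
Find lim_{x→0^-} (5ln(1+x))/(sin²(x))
Both numerator and denominator → 0 as x → 0^-; this is a 0/0 indeterminate form.
Expand each to leading order near x = 0: numerator ~ 5·x, denominator ~ x^2.
The limit of the ratio is -∞.

Final answer: -∞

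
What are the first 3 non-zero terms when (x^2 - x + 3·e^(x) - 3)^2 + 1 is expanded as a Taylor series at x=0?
10·x^3 + 4·x^2 + 1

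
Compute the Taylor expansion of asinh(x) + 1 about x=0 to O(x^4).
-x^3/6 + x + 1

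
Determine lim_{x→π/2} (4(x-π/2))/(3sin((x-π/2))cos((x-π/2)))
Both numerator and denominator → 0 as x → π/2; this is a 0/0 indeterminate form.
Expand each to leading order near x = π/2: numerator ~ 4·(x - π/2), denominator ~ 3·(x - π/2).
The limit of the ratio is 4/3.

Final answer: 4/3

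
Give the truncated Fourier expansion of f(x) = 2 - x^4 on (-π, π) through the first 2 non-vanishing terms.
(-48 + 8·π^2)·cos(x) - π^4/5 + 2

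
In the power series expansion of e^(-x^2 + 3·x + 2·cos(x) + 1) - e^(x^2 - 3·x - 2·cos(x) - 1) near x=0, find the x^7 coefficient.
27917·e^(-3)/1680 + 2101·e^(3)/1680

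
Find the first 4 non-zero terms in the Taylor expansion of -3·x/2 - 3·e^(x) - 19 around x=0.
-x^3/2 - 3·x^2/2 - 9·x/2 - 22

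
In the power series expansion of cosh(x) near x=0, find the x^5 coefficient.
Expand to order 5: cosh(x) = x^4/24 + x^2/2 + 1 + O(x^6).
The coefficient of x^5 is 0.

Final answer: 0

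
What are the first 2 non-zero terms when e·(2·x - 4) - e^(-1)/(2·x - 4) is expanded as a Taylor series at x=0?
x·(e^(-1)/8 + 2·e) - 4·e + e^(-1)/4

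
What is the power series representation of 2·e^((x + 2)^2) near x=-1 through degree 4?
2·e + 4·e·(x + 1) + 6·e·(x + 1)^2 + 20·e·(x + 1)^3/3 + 19·e·(x + 1)^4/3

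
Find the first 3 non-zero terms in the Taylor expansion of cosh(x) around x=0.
x^4/24 + x^2/2 + 1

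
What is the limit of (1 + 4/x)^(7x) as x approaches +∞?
As x → +∞: write (1 + 4/x)^(7x) = ((1 + 4/x)^x)^7 → (e^4)^7 = e^28.
Limit = e^(28).

Final answer: e^(28)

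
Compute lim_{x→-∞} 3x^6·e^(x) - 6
The product is a 0·∞ indeterminate form at x → -∞.
Rewrite the product as 3x^6 / e^(-x) (an ∞/∞ form) and apply L'Hôpital, or use the standard hierarchy e^(|x|) ≫ |x^6| as x → -∞.
The indeterminate product → 0, so the limit = -6.

Final answer: -6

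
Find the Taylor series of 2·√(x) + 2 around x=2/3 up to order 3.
2·√(6)/3 + 2 + √(6)·(x - 2/3)/2 - 3·√(6)·(x - 2/3)^2/16 + 9·√(6)·(x - 2/3)^3/64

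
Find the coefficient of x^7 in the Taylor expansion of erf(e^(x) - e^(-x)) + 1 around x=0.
-241/(180·√(π))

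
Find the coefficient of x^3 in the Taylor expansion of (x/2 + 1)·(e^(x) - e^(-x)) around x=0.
Expand to order 3: (x/2 + 1)·(e^(x) - e^(-x)) = x^3/3 + x^2 + 2·x + O(x^4).
The coefficient of x^3 is 1/3.

Final answer: 1/3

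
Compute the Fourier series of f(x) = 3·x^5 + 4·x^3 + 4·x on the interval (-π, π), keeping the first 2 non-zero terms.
(-112·π^2 + 6·π^4 + 680)·sin(x) + (-3·π^4 - 41/2 + 11·π^2)·sin(2·x)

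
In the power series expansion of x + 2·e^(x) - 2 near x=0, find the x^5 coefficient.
Expand to order 5: x + 2·e^(x) - 2 = x^5/60 + x^4/12 + x^3/3 + x^2 + 3·x + O(x^6).
The coefficient of x^5 is 1/60.

Final answer: 1/60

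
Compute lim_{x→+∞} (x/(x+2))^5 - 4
As x → +∞: x/(x+2) = 1/(1 + 2/x) → 1, and the 5th power of a limit-1 base also → 1; with the additive constant, 1 - 4 = -3.
Limit = -3.

Final answer: -3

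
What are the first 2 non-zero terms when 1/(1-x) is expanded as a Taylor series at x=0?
x + 1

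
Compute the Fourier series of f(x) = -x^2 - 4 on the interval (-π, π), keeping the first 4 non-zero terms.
4·cos(x) - cos(2·x) + 4·cos(3·x)/9 - 4 - π^2/3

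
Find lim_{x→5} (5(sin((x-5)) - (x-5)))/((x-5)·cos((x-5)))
Both numerator and denominator → 0 as x → 5; this is a 0/0 indeterminate form.
Expand each to leading order near x = 5: numerator ~ -5·(x - 5)^3/6, denominator ~ (x - 5).
The limit of the ratio is 0.

Final answer: 0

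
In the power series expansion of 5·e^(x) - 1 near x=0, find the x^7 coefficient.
Expand to order 7: 5·e^(x) - 1 = x^7/1008 + x^6/144 + x^5/24 + 5·x^4/24 + 5·x^3/6 + 5·x^2/2 + 5·x + 4 + O(x^8).
The coefficient of x^7 is 1/1008.

Final answer: 1/1008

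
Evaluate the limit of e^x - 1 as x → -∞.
Evaluate the dominant behaviour as x → -∞; each term tends to a finite value or vanishes.
Limit = -1.

Final answer: -1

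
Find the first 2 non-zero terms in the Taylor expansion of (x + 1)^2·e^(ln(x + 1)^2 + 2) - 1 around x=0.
2·x·e^(2) - 1 + e^(2)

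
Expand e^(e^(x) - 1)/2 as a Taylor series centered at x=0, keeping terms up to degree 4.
5·x^4/16 + 5·x^3/12 + x^2/2 + x/2 + 1/2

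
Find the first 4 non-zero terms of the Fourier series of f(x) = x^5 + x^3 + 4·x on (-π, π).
(-38·π^2 + 2·π^4 + 236)·sin(x) + (-π^4 - 10 + 4·π^2)·sin(2·x) + (-22·π^2/27 + 260/81 + 2·π^4/3)·sin(3·x) + (-π^4/2 - 131/64 + π^2/8)·sin(4·x)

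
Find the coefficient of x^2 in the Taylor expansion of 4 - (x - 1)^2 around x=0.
Expand to order 2: 4 - (x - 1)^2 = -x^2 + 2·x + 3 + O(x^3).
The coefficient of x^2 is -1.

Final answer: -1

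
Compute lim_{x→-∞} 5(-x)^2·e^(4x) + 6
The product is a 0·∞ indeterminate form at x → -∞.
Rewrite the product as 5(-x)^2 / e^(-4x) (an ∞/∞ form) and apply L'Hôpital, or use the standard hierarchy e^(4|x|) ≫ |(-x)^2| as x → -∞.
The indeterminate product → 0, so the limit = 6.

Final answer: 6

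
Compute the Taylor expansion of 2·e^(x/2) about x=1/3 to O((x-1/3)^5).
2·e^(1/6) + e^(1/6)·(x - 1/3) + e^(1/6)·(x - 1/3)^2/4 + e^(1/6)·(x - 1/3)^3/24 + e^(1/6)·(x - 1/3)^4/192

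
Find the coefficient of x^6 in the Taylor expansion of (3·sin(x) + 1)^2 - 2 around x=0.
Expand to order 6: (3·sin(x) + 1)^2 - 2 = 2·x^6/5 + x^5/20 - 3·x^4 - x^3 + 9·x^2 + 6·x - 1 + O(x^7).
The coefficient of x^6 is 2/5.

Final answer: 2/5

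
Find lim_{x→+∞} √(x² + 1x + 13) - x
This is an ∞ − ∞ indeterminate form.
Multiply and divide by the conjugate √(x²+1x + 13) + x; the x² terms cancel, leaving (1x + 13)/(√(x²+1x + 13)+x) → 1/2.
Limit = 1/2.

Final answer: 1/2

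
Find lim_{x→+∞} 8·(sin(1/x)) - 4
Evaluate the dominant behaviour as x → +∞; each term tends to a finite value or vanishes.
Limit = -4.

Final answer: -4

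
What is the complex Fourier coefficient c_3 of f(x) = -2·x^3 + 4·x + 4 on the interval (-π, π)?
Compute the real Fourier coefficients first: a_3 = 0, b_3 = 32/9 - 4·π^2/3.
Then c_3 = (a_3 − i·b_3)/2 = -16·i/9 + 2·i·π^2/3.

Final answer: -16·i/9 + 2·i·π^2/3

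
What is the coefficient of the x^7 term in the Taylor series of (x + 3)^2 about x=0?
Expand to order 7: (x + 3)^2 = x^2 + 6·x + 9 + O(x^8).
The coefficient of x^7 is 0.

Final answer: 0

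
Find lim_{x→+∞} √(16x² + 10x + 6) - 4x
As x → +∞: multiply by the conjugate to get (10x+6)/(√(16x²+10x+6)+4x); the denominator ~ 8x, so the limit is 10/8 = 5/4.
Limit = 5/4.

Final answer: 5/4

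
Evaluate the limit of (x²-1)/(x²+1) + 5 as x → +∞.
Evaluate the dominant behaviour as x → +∞; each term tends to a finite value or vanishes.
Limit = 6.

Final answer: 6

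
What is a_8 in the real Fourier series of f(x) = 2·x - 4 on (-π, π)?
a_8 = (1/π) ∫_{-π}^{π} f(x)·cos(8x) dx.
Evaluate the integral (use parity and integration by parts as needed): a_8 = 0.

Final answer: 0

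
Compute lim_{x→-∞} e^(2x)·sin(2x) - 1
Evaluate the dominant behaviour as x → -∞; each term tends to a finite value or vanishes.
Limit = -1.

Final answer: -1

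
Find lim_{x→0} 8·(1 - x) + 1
Direct substitution at x = 0 gives 9.

Final answer: 9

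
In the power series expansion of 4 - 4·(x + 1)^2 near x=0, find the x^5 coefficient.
Expand to order 5: 4 - 4·(x + 1)^2 = -4·x^2 - 8·x + O(x^6).
The coefficient of x^5 is 0.

Final answer: 0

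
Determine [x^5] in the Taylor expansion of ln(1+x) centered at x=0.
Expand to order 5: ln(1+x) = x^5/5 - x^4/4 + x^3/3 - x^2/2 + x + O(x^6).
The coefficient of x^5 is 1/5.

Final answer: 1/5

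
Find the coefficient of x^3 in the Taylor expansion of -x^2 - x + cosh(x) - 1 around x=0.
Expand to order 3: -x^2 - x + cosh(x) - 1 = -x^2/2 - x + O(x^4).
The coefficient of x^3 is 0.

Final answer: 0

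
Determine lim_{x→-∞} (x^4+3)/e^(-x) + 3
The quotient is an ∞/∞ indeterminate form as x → -∞.
Compare growth rates of the dominant terms (exponentials ≫ polynomials ≫ logarithms), or apply L'Hôpital's rule; the quotient → 0.
Adding the constant: 0 + 3 = 3. Limit = 3.

Final answer: 3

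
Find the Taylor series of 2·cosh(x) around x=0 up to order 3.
x^2 + 2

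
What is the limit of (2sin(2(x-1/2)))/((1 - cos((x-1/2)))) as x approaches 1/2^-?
Both numerator and denominator → 0 as x → 1/2^-; this is a 0/0 indeterminate form.
Expand each to leading order near x = 1/2: numerator ~ 4·(x - 1/2), denominator ~ (x - 1/2)^2/2.
The limit of the ratio is -∞.

Final answer: -∞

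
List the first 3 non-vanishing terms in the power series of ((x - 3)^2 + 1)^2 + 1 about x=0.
56·x^2 - 120·x + 101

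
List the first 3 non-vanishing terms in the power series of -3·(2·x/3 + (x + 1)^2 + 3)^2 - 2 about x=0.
-136·x^2/3 - 64·x - 50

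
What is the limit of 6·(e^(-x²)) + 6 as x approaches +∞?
Evaluate the dominant behaviour as x → +∞; each term tends to a finite value or vanishes.
Limit = 6.

Final answer: 6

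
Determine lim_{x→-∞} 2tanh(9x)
Evaluate the dominant behaviour as x → -∞; each term tends to a finite value or vanishes.
Limit = -2.

Final answer: -2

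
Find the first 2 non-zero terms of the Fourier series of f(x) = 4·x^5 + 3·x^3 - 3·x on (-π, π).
(-154·π^2 + 8·π^4 + 918)·sin(x) + (-4·π^4 - 45/2 + 17·π^2)·sin(2·x)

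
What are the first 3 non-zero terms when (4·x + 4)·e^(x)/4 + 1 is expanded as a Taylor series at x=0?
3·x^2/2 + 2·x + 2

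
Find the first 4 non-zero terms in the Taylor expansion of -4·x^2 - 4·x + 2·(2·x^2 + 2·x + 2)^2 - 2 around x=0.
16·x^3 + 20·x^2 + 12·x + 6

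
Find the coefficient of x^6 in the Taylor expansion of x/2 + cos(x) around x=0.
Expand to order 6: x/2 + cos(x) = -x^6/720 + x^4/24 - x^2/2 + x/2 + 1 + O(x^7).
The coefficient of x^6 is -1/720.

Final answer: -1/720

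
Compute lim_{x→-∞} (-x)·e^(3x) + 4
The product is a 0·∞ indeterminate form at x → -∞.
Rewrite the product as (-x) / e^(-3x) (an ∞/∞ form) and apply L'Hôpital, or use the standard hierarchy e^(3|x|) ≫ |(-x)| as x → -∞.
The indeterminate product → 0, so the limit = 4.

Final answer: 4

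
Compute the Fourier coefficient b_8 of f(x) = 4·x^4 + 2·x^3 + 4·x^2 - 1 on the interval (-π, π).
b_8 = (1/π) ∫_{-π}^{π} f(x)·sin(8x) dx.
Evaluate the integral (use parity and integration by parts as needed): b_8 = 3/64 - π^2/2.

Final answer: 3/64 - π^2/2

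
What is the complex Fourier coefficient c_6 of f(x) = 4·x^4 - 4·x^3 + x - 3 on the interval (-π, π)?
Compute the real Fourier coefficients first: a_6 = -4/27 + 8·π^2/9, b_6 = -5/9 + 4·π^2/3.
Then c_6 = (a_6 − i·b_6)/2 = -2/27 + 4·π^2/9 - 2·i·π^2/3 + 5·i/18.

Final answer: -2/27 + 4·π^2/9 - 2·i·π^2/3 + 5·i/18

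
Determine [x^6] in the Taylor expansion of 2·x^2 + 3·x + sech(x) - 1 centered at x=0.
Expand to order 6: 2·x^2 + 3·x + sech(x) - 1 = -61·x^6/720 + 5·x^4/24 + 3·x^2/2 + 3·x + O(x^7).
The coefficient of x^6 is -61/720.

Final answer: -61/720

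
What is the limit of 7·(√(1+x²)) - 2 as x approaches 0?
Direct substitution at x = 0 gives 5.

Final answer: 5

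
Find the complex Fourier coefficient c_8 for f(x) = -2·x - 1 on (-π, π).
Compute the real Fourier coefficients first: a_8 = 0, b_8 = 1/2.
Then c_8 = (a_8 − i·b_8)/2 = -i/4.

Final answer: -i/4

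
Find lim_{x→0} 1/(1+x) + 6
Direct substitution at x = 0 gives 7.

Final answer: 7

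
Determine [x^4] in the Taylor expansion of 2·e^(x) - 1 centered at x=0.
Expand to order 4: 2·e^(x) - 1 = x^4/12 + x^3/3 + x^2 + 2·x + 1 + O(x^5).
The coefficient of x^4 is 1/12.

Final answer: 1/12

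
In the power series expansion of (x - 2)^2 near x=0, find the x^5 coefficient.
Expand to order 5: (x - 2)^2 = x^2 - 4·x + 4 + O(x^6).
The coefficient of x^5 is 0.

Final answer: 0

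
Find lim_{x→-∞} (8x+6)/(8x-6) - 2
Evaluate the dominant behaviour as x → -∞; each term tends to a finite value or vanishes.
Limit = -1.

Final answer: -1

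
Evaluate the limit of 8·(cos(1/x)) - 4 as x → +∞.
Evaluate the dominant behaviour as x → +∞; each term tends to a finite value or vanishes.
Limit = 4.

Final answer: 4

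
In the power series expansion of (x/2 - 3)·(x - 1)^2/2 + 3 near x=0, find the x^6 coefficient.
Expand to order 6: (x/2 - 3)·(x - 1)^2/2 + 3 = x^3/4 - 2·x^2 + 13·x/4 + 3/2 + O(x^7).
The coefficient of x^6 is 0.

Final answer: 0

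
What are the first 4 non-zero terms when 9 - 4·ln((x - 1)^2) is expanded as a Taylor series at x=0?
8·x^3/3 + 4·x^2 + 8·x + 9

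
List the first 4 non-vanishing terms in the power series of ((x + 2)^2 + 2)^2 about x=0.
8·x^3 + 28·x^2 + 48·x + 36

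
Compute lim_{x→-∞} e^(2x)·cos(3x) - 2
Evaluate the dominant behaviour as x → -∞; each term tends to a finite value or vanishes.
Limit = -2.

Final answer: -2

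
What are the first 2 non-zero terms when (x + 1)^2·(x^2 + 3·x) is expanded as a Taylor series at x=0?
7·x^2 + 3·x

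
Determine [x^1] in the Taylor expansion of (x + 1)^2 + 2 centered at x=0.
Expand to order 1: (x + 1)^2 + 2 = 2·x + 3 + O(x^2).
The coefficient of x^1 is 2.

Final answer: 2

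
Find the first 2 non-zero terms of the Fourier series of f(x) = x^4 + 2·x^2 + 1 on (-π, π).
(40 - 8·π^2)·cos(x) + 1 + 2·π^2/3 + π^4/5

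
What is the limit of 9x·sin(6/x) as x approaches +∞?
As x → +∞: let u = 6/x → 0⁺; then 9·x·sin(6/x) = 9·6·sin(u)/u → 9·6·1 = 54.
Limit = 54.

Final answer: 54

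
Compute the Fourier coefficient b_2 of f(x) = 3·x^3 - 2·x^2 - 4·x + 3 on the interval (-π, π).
b_2 = (1/π) ∫_{-π}^{π} f(x)·sin(2x) dx.
Evaluate the integral (use parity and integration by parts as needed): b_2 = 17/2 - 3·π^2.

Final answer: 17/2 - 3·π^2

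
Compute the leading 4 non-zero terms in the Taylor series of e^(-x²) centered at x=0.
-x^6/6 + x^4/2 - x^2 + 1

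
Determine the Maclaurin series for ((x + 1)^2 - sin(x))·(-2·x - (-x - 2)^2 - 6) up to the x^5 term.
-x^5/12 - 2·x^4 - 26·x^3/3 - 17·x^2 - 16·x - 10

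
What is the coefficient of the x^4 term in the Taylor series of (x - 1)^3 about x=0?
Expand to order 4: (x - 1)^3 = x^3 - 3·x^2 + 3·x - 1 + O(x^5).
The coefficient of x^4 is 0.

Final answer: 0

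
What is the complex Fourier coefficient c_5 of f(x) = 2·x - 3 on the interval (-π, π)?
Compute the real Fourier coefficients first: a_5 = 0, b_5 = 4/5.
Then c_5 = (a_5 − i·b_5)/2 = -2·i/5.

Final answer: -2·i/5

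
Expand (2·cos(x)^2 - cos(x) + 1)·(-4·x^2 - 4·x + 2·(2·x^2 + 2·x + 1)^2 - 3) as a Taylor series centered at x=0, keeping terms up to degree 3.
26·x^3 + 51·x^2/2 + 8·x - 2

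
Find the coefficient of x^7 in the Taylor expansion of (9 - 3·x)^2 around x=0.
Expand to order 7: (9 - 3·x)^2 = 9·x^2 - 54·x + 81 + O(x^8).
The coefficient of x^7 is 0.

Final answer: 0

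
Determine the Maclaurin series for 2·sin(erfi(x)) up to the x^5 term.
x^5·(-8/(3·π^(3/2)) + 8/(15·π^(5/2)) + 2/(5·√(π))) + x^3·(-8/(3·π^(3/2)) + 4/(3·√(π))) + 4·x/√(π)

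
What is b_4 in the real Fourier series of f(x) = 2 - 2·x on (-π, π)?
b_4 = (1/π) ∫_{-π}^{π} f(x)·sin(4x) dx.
Evaluate the integral (use parity and integration by parts as needed): b_4 = 1.

Final answer: 1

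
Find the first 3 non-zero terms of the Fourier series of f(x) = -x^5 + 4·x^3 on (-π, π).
(-288 - 2·π^4 + 48·π^2)·sin(x) + (-9·π^2 + 27/2 + π^4)·sin(2·x) + (-2·π^4/3 - 224/81 + 112·π^2/27)·sin(3·x)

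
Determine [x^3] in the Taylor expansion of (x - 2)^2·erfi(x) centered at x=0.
Expand to order 3: (x - 2)^2·erfi(x) = 14·x^3/(3·√(π)) - 8·x^2/√(π) + 8·x/√(π) + O(x^4).
The coefficient of x^3 is 14/(3·√(π)).

Final answer: 14/(3·√(π))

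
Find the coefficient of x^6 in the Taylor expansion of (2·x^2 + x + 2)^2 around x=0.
Expand to order 6: (2·x^2 + x + 2)^2 = 4·x^4 + 4·x^3 + 9·x^2 + 4·x + 4 + O(x^7).
The coefficient of x^6 is 0.

Final answer: 0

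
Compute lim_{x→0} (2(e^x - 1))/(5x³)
Both numerator and denominator → 0 as x → 0; this is a 0/0 indeterminate form.
Expand each to leading order near x = 0: numerator ~ 2·x, denominator ~ 5·x^3.
The limit of the ratio is ∞.

Final answer: ∞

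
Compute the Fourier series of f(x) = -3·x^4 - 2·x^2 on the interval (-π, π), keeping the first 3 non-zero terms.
(-136 + 24·π^2)·cos(x) + (7 - 6·π^2)·cos(2·x) - 3·π^4/5 - 2·π^2/3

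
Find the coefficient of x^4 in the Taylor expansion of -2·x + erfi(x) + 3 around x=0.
Expand to order 4: -2·x + erfi(x) + 3 = 2·x^3/(3·√(π)) + x·(-2 + 2/√(π)) + 3 + O(x^5).
The coefficient of x^4 is 0.

Final answer: 0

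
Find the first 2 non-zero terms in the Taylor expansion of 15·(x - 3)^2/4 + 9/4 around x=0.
36 - 45·x/2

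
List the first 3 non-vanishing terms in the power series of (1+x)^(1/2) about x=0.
-x^2/8 + x/2 + 1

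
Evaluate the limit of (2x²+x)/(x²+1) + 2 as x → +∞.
Evaluate the dominant behaviour as x → +∞; each term tends to a finite value or vanishes.
Limit = 4.

Final answer: 4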